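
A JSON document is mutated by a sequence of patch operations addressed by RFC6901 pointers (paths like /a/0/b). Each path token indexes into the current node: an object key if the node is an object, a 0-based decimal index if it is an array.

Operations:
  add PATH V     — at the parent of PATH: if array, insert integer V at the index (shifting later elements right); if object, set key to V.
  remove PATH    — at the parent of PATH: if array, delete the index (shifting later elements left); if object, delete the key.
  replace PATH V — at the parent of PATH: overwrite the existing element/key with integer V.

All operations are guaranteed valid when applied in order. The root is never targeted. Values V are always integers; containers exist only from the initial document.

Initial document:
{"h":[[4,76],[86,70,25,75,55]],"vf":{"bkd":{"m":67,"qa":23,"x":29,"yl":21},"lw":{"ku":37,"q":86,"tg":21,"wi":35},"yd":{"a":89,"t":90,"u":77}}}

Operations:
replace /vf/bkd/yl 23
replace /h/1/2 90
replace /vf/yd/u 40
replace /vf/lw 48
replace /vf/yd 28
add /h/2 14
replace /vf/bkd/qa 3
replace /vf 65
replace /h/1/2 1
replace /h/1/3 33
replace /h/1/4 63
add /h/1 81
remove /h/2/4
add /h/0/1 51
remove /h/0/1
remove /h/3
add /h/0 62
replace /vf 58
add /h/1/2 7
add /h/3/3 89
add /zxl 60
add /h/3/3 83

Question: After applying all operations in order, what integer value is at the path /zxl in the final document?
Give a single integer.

Answer: 60

Derivation:
After op 1 (replace /vf/bkd/yl 23): {"h":[[4,76],[86,70,25,75,55]],"vf":{"bkd":{"m":67,"qa":23,"x":29,"yl":23},"lw":{"ku":37,"q":86,"tg":21,"wi":35},"yd":{"a":89,"t":90,"u":77}}}
After op 2 (replace /h/1/2 90): {"h":[[4,76],[86,70,90,75,55]],"vf":{"bkd":{"m":67,"qa":23,"x":29,"yl":23},"lw":{"ku":37,"q":86,"tg":21,"wi":35},"yd":{"a":89,"t":90,"u":77}}}
After op 3 (replace /vf/yd/u 40): {"h":[[4,76],[86,70,90,75,55]],"vf":{"bkd":{"m":67,"qa":23,"x":29,"yl":23},"lw":{"ku":37,"q":86,"tg":21,"wi":35},"yd":{"a":89,"t":90,"u":40}}}
After op 4 (replace /vf/lw 48): {"h":[[4,76],[86,70,90,75,55]],"vf":{"bkd":{"m":67,"qa":23,"x":29,"yl":23},"lw":48,"yd":{"a":89,"t":90,"u":40}}}
After op 5 (replace /vf/yd 28): {"h":[[4,76],[86,70,90,75,55]],"vf":{"bkd":{"m":67,"qa":23,"x":29,"yl":23},"lw":48,"yd":28}}
After op 6 (add /h/2 14): {"h":[[4,76],[86,70,90,75,55],14],"vf":{"bkd":{"m":67,"qa":23,"x":29,"yl":23},"lw":48,"yd":28}}
After op 7 (replace /vf/bkd/qa 3): {"h":[[4,76],[86,70,90,75,55],14],"vf":{"bkd":{"m":67,"qa":3,"x":29,"yl":23},"lw":48,"yd":28}}
After op 8 (replace /vf 65): {"h":[[4,76],[86,70,90,75,55],14],"vf":65}
After op 9 (replace /h/1/2 1): {"h":[[4,76],[86,70,1,75,55],14],"vf":65}
After op 10 (replace /h/1/3 33): {"h":[[4,76],[86,70,1,33,55],14],"vf":65}
After op 11 (replace /h/1/4 63): {"h":[[4,76],[86,70,1,33,63],14],"vf":65}
After op 12 (add /h/1 81): {"h":[[4,76],81,[86,70,1,33,63],14],"vf":65}
After op 13 (remove /h/2/4): {"h":[[4,76],81,[86,70,1,33],14],"vf":65}
After op 14 (add /h/0/1 51): {"h":[[4,51,76],81,[86,70,1,33],14],"vf":65}
After op 15 (remove /h/0/1): {"h":[[4,76],81,[86,70,1,33],14],"vf":65}
After op 16 (remove /h/3): {"h":[[4,76],81,[86,70,1,33]],"vf":65}
After op 17 (add /h/0 62): {"h":[62,[4,76],81,[86,70,1,33]],"vf":65}
After op 18 (replace /vf 58): {"h":[62,[4,76],81,[86,70,1,33]],"vf":58}
After op 19 (add /h/1/2 7): {"h":[62,[4,76,7],81,[86,70,1,33]],"vf":58}
After op 20 (add /h/3/3 89): {"h":[62,[4,76,7],81,[86,70,1,89,33]],"vf":58}
After op 21 (add /zxl 60): {"h":[62,[4,76,7],81,[86,70,1,89,33]],"vf":58,"zxl":60}
After op 22 (add /h/3/3 83): {"h":[62,[4,76,7],81,[86,70,1,83,89,33]],"vf":58,"zxl":60}
Value at /zxl: 60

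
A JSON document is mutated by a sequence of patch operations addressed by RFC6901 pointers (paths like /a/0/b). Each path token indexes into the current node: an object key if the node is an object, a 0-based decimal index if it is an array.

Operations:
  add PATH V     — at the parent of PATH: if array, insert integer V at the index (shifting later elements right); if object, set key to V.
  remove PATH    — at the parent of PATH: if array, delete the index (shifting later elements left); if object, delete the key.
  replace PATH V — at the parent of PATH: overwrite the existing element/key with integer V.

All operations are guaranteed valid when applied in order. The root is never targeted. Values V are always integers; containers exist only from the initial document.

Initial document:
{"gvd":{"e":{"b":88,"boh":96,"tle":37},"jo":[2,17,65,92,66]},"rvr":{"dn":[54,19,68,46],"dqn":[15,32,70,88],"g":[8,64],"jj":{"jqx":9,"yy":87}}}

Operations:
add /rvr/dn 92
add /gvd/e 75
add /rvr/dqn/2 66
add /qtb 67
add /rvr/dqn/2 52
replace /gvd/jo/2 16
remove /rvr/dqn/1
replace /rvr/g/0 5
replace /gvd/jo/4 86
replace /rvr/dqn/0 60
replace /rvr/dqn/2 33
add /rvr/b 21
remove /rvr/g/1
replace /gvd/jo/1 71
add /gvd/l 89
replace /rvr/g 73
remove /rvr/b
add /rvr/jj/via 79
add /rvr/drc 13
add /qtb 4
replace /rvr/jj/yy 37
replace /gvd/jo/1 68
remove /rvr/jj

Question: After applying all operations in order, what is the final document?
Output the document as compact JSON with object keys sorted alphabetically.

After op 1 (add /rvr/dn 92): {"gvd":{"e":{"b":88,"boh":96,"tle":37},"jo":[2,17,65,92,66]},"rvr":{"dn":92,"dqn":[15,32,70,88],"g":[8,64],"jj":{"jqx":9,"yy":87}}}
After op 2 (add /gvd/e 75): {"gvd":{"e":75,"jo":[2,17,65,92,66]},"rvr":{"dn":92,"dqn":[15,32,70,88],"g":[8,64],"jj":{"jqx":9,"yy":87}}}
After op 3 (add /rvr/dqn/2 66): {"gvd":{"e":75,"jo":[2,17,65,92,66]},"rvr":{"dn":92,"dqn":[15,32,66,70,88],"g":[8,64],"jj":{"jqx":9,"yy":87}}}
After op 4 (add /qtb 67): {"gvd":{"e":75,"jo":[2,17,65,92,66]},"qtb":67,"rvr":{"dn":92,"dqn":[15,32,66,70,88],"g":[8,64],"jj":{"jqx":9,"yy":87}}}
After op 5 (add /rvr/dqn/2 52): {"gvd":{"e":75,"jo":[2,17,65,92,66]},"qtb":67,"rvr":{"dn":92,"dqn":[15,32,52,66,70,88],"g":[8,64],"jj":{"jqx":9,"yy":87}}}
After op 6 (replace /gvd/jo/2 16): {"gvd":{"e":75,"jo":[2,17,16,92,66]},"qtb":67,"rvr":{"dn":92,"dqn":[15,32,52,66,70,88],"g":[8,64],"jj":{"jqx":9,"yy":87}}}
After op 7 (remove /rvr/dqn/1): {"gvd":{"e":75,"jo":[2,17,16,92,66]},"qtb":67,"rvr":{"dn":92,"dqn":[15,52,66,70,88],"g":[8,64],"jj":{"jqx":9,"yy":87}}}
After op 8 (replace /rvr/g/0 5): {"gvd":{"e":75,"jo":[2,17,16,92,66]},"qtb":67,"rvr":{"dn":92,"dqn":[15,52,66,70,88],"g":[5,64],"jj":{"jqx":9,"yy":87}}}
After op 9 (replace /gvd/jo/4 86): {"gvd":{"e":75,"jo":[2,17,16,92,86]},"qtb":67,"rvr":{"dn":92,"dqn":[15,52,66,70,88],"g":[5,64],"jj":{"jqx":9,"yy":87}}}
After op 10 (replace /rvr/dqn/0 60): {"gvd":{"e":75,"jo":[2,17,16,92,86]},"qtb":67,"rvr":{"dn":92,"dqn":[60,52,66,70,88],"g":[5,64],"jj":{"jqx":9,"yy":87}}}
After op 11 (replace /rvr/dqn/2 33): {"gvd":{"e":75,"jo":[2,17,16,92,86]},"qtb":67,"rvr":{"dn":92,"dqn":[60,52,33,70,88],"g":[5,64],"jj":{"jqx":9,"yy":87}}}
After op 12 (add /rvr/b 21): {"gvd":{"e":75,"jo":[2,17,16,92,86]},"qtb":67,"rvr":{"b":21,"dn":92,"dqn":[60,52,33,70,88],"g":[5,64],"jj":{"jqx":9,"yy":87}}}
After op 13 (remove /rvr/g/1): {"gvd":{"e":75,"jo":[2,17,16,92,86]},"qtb":67,"rvr":{"b":21,"dn":92,"dqn":[60,52,33,70,88],"g":[5],"jj":{"jqx":9,"yy":87}}}
After op 14 (replace /gvd/jo/1 71): {"gvd":{"e":75,"jo":[2,71,16,92,86]},"qtb":67,"rvr":{"b":21,"dn":92,"dqn":[60,52,33,70,88],"g":[5],"jj":{"jqx":9,"yy":87}}}
After op 15 (add /gvd/l 89): {"gvd":{"e":75,"jo":[2,71,16,92,86],"l":89},"qtb":67,"rvr":{"b":21,"dn":92,"dqn":[60,52,33,70,88],"g":[5],"jj":{"jqx":9,"yy":87}}}
After op 16 (replace /rvr/g 73): {"gvd":{"e":75,"jo":[2,71,16,92,86],"l":89},"qtb":67,"rvr":{"b":21,"dn":92,"dqn":[60,52,33,70,88],"g":73,"jj":{"jqx":9,"yy":87}}}
After op 17 (remove /rvr/b): {"gvd":{"e":75,"jo":[2,71,16,92,86],"l":89},"qtb":67,"rvr":{"dn":92,"dqn":[60,52,33,70,88],"g":73,"jj":{"jqx":9,"yy":87}}}
After op 18 (add /rvr/jj/via 79): {"gvd":{"e":75,"jo":[2,71,16,92,86],"l":89},"qtb":67,"rvr":{"dn":92,"dqn":[60,52,33,70,88],"g":73,"jj":{"jqx":9,"via":79,"yy":87}}}
After op 19 (add /rvr/drc 13): {"gvd":{"e":75,"jo":[2,71,16,92,86],"l":89},"qtb":67,"rvr":{"dn":92,"dqn":[60,52,33,70,88],"drc":13,"g":73,"jj":{"jqx":9,"via":79,"yy":87}}}
After op 20 (add /qtb 4): {"gvd":{"e":75,"jo":[2,71,16,92,86],"l":89},"qtb":4,"rvr":{"dn":92,"dqn":[60,52,33,70,88],"drc":13,"g":73,"jj":{"jqx":9,"via":79,"yy":87}}}
After op 21 (replace /rvr/jj/yy 37): {"gvd":{"e":75,"jo":[2,71,16,92,86],"l":89},"qtb":4,"rvr":{"dn":92,"dqn":[60,52,33,70,88],"drc":13,"g":73,"jj":{"jqx":9,"via":79,"yy":37}}}
After op 22 (replace /gvd/jo/1 68): {"gvd":{"e":75,"jo":[2,68,16,92,86],"l":89},"qtb":4,"rvr":{"dn":92,"dqn":[60,52,33,70,88],"drc":13,"g":73,"jj":{"jqx":9,"via":79,"yy":37}}}
After op 23 (remove /rvr/jj): {"gvd":{"e":75,"jo":[2,68,16,92,86],"l":89},"qtb":4,"rvr":{"dn":92,"dqn":[60,52,33,70,88],"drc":13,"g":73}}

Answer: {"gvd":{"e":75,"jo":[2,68,16,92,86],"l":89},"qtb":4,"rvr":{"dn":92,"dqn":[60,52,33,70,88],"drc":13,"g":73}}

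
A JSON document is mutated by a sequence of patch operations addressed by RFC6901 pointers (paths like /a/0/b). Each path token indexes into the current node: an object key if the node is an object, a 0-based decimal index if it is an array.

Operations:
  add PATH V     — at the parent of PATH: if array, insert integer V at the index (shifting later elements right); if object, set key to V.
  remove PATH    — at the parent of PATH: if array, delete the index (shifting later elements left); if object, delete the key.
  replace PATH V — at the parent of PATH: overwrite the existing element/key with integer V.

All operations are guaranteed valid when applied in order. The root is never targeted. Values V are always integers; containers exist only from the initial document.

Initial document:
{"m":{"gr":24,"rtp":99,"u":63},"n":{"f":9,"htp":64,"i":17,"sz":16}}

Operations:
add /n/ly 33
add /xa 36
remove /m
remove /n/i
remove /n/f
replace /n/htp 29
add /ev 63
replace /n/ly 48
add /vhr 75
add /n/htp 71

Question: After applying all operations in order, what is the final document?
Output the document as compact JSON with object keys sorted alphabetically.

Answer: {"ev":63,"n":{"htp":71,"ly":48,"sz":16},"vhr":75,"xa":36}

Derivation:
After op 1 (add /n/ly 33): {"m":{"gr":24,"rtp":99,"u":63},"n":{"f":9,"htp":64,"i":17,"ly":33,"sz":16}}
After op 2 (add /xa 36): {"m":{"gr":24,"rtp":99,"u":63},"n":{"f":9,"htp":64,"i":17,"ly":33,"sz":16},"xa":36}
After op 3 (remove /m): {"n":{"f":9,"htp":64,"i":17,"ly":33,"sz":16},"xa":36}
After op 4 (remove /n/i): {"n":{"f":9,"htp":64,"ly":33,"sz":16},"xa":36}
After op 5 (remove /n/f): {"n":{"htp":64,"ly":33,"sz":16},"xa":36}
After op 6 (replace /n/htp 29): {"n":{"htp":29,"ly":33,"sz":16},"xa":36}
After op 7 (add /ev 63): {"ev":63,"n":{"htp":29,"ly":33,"sz":16},"xa":36}
After op 8 (replace /n/ly 48): {"ev":63,"n":{"htp":29,"ly":48,"sz":16},"xa":36}
After op 9 (add /vhr 75): {"ev":63,"n":{"htp":29,"ly":48,"sz":16},"vhr":75,"xa":36}
After op 10 (add /n/htp 71): {"ev":63,"n":{"htp":71,"ly":48,"sz":16},"vhr":75,"xa":36}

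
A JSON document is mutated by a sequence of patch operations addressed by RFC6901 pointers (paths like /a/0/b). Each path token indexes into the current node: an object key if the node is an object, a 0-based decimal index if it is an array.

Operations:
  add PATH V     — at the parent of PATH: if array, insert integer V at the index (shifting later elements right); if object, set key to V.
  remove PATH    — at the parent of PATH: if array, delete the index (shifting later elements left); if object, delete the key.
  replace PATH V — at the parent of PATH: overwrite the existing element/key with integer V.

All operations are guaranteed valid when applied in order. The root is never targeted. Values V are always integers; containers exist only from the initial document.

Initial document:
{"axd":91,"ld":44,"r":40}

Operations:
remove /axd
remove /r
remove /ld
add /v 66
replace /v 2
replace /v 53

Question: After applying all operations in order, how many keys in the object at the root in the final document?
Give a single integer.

After op 1 (remove /axd): {"ld":44,"r":40}
After op 2 (remove /r): {"ld":44}
After op 3 (remove /ld): {}
After op 4 (add /v 66): {"v":66}
After op 5 (replace /v 2): {"v":2}
After op 6 (replace /v 53): {"v":53}
Size at the root: 1

Answer: 1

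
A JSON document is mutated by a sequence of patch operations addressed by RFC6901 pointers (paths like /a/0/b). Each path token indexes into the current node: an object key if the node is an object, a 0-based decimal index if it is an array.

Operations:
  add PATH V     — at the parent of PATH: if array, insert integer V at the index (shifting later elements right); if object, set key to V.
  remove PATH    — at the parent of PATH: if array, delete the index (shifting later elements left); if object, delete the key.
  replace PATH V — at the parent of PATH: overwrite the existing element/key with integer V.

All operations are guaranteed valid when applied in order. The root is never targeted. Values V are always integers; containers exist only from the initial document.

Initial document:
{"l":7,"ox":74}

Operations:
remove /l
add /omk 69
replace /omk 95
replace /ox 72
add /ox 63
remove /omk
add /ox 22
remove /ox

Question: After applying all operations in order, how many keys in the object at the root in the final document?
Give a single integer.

Answer: 0

Derivation:
After op 1 (remove /l): {"ox":74}
After op 2 (add /omk 69): {"omk":69,"ox":74}
After op 3 (replace /omk 95): {"omk":95,"ox":74}
After op 4 (replace /ox 72): {"omk":95,"ox":72}
After op 5 (add /ox 63): {"omk":95,"ox":63}
After op 6 (remove /omk): {"ox":63}
After op 7 (add /ox 22): {"ox":22}
After op 8 (remove /ox): {}
Size at the root: 0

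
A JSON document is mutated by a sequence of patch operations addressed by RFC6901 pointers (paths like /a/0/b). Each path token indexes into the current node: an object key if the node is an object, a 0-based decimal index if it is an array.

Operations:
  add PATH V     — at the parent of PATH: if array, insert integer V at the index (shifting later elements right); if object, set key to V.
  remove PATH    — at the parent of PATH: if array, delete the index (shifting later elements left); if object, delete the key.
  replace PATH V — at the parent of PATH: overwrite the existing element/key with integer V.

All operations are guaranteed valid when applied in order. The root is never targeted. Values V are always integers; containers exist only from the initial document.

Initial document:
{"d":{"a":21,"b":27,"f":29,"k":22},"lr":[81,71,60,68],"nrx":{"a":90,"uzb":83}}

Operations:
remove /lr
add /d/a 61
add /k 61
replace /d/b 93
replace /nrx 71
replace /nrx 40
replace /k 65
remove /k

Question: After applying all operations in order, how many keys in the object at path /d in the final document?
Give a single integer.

Answer: 4

Derivation:
After op 1 (remove /lr): {"d":{"a":21,"b":27,"f":29,"k":22},"nrx":{"a":90,"uzb":83}}
After op 2 (add /d/a 61): {"d":{"a":61,"b":27,"f":29,"k":22},"nrx":{"a":90,"uzb":83}}
After op 3 (add /k 61): {"d":{"a":61,"b":27,"f":29,"k":22},"k":61,"nrx":{"a":90,"uzb":83}}
After op 4 (replace /d/b 93): {"d":{"a":61,"b":93,"f":29,"k":22},"k":61,"nrx":{"a":90,"uzb":83}}
After op 5 (replace /nrx 71): {"d":{"a":61,"b":93,"f":29,"k":22},"k":61,"nrx":71}
After op 6 (replace /nrx 40): {"d":{"a":61,"b":93,"f":29,"k":22},"k":61,"nrx":40}
After op 7 (replace /k 65): {"d":{"a":61,"b":93,"f":29,"k":22},"k":65,"nrx":40}
After op 8 (remove /k): {"d":{"a":61,"b":93,"f":29,"k":22},"nrx":40}
Size at path /d: 4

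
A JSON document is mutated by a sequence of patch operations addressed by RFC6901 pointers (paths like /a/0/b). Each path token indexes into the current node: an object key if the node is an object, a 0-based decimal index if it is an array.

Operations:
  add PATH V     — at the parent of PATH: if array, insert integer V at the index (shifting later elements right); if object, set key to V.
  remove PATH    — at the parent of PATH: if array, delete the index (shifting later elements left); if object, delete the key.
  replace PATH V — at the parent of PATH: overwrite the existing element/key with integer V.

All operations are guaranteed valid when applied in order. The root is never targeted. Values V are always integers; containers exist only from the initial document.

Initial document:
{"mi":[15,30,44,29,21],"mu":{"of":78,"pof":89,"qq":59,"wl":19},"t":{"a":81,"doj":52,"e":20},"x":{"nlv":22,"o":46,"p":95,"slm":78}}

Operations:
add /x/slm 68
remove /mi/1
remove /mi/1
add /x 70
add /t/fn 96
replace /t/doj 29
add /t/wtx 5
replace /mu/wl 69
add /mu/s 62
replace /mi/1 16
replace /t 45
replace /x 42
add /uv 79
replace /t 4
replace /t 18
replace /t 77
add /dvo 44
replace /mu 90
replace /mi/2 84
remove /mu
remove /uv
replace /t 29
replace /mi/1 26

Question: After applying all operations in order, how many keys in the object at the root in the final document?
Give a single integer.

Answer: 4

Derivation:
After op 1 (add /x/slm 68): {"mi":[15,30,44,29,21],"mu":{"of":78,"pof":89,"qq":59,"wl":19},"t":{"a":81,"doj":52,"e":20},"x":{"nlv":22,"o":46,"p":95,"slm":68}}
After op 2 (remove /mi/1): {"mi":[15,44,29,21],"mu":{"of":78,"pof":89,"qq":59,"wl":19},"t":{"a":81,"doj":52,"e":20},"x":{"nlv":22,"o":46,"p":95,"slm":68}}
After op 3 (remove /mi/1): {"mi":[15,29,21],"mu":{"of":78,"pof":89,"qq":59,"wl":19},"t":{"a":81,"doj":52,"e":20},"x":{"nlv":22,"o":46,"p":95,"slm":68}}
After op 4 (add /x 70): {"mi":[15,29,21],"mu":{"of":78,"pof":89,"qq":59,"wl":19},"t":{"a":81,"doj":52,"e":20},"x":70}
After op 5 (add /t/fn 96): {"mi":[15,29,21],"mu":{"of":78,"pof":89,"qq":59,"wl":19},"t":{"a":81,"doj":52,"e":20,"fn":96},"x":70}
After op 6 (replace /t/doj 29): {"mi":[15,29,21],"mu":{"of":78,"pof":89,"qq":59,"wl":19},"t":{"a":81,"doj":29,"e":20,"fn":96},"x":70}
After op 7 (add /t/wtx 5): {"mi":[15,29,21],"mu":{"of":78,"pof":89,"qq":59,"wl":19},"t":{"a":81,"doj":29,"e":20,"fn":96,"wtx":5},"x":70}
After op 8 (replace /mu/wl 69): {"mi":[15,29,21],"mu":{"of":78,"pof":89,"qq":59,"wl":69},"t":{"a":81,"doj":29,"e":20,"fn":96,"wtx":5},"x":70}
After op 9 (add /mu/s 62): {"mi":[15,29,21],"mu":{"of":78,"pof":89,"qq":59,"s":62,"wl":69},"t":{"a":81,"doj":29,"e":20,"fn":96,"wtx":5},"x":70}
After op 10 (replace /mi/1 16): {"mi":[15,16,21],"mu":{"of":78,"pof":89,"qq":59,"s":62,"wl":69},"t":{"a":81,"doj":29,"e":20,"fn":96,"wtx":5},"x":70}
After op 11 (replace /t 45): {"mi":[15,16,21],"mu":{"of":78,"pof":89,"qq":59,"s":62,"wl":69},"t":45,"x":70}
After op 12 (replace /x 42): {"mi":[15,16,21],"mu":{"of":78,"pof":89,"qq":59,"s":62,"wl":69},"t":45,"x":42}
After op 13 (add /uv 79): {"mi":[15,16,21],"mu":{"of":78,"pof":89,"qq":59,"s":62,"wl":69},"t":45,"uv":79,"x":42}
After op 14 (replace /t 4): {"mi":[15,16,21],"mu":{"of":78,"pof":89,"qq":59,"s":62,"wl":69},"t":4,"uv":79,"x":42}
After op 15 (replace /t 18): {"mi":[15,16,21],"mu":{"of":78,"pof":89,"qq":59,"s":62,"wl":69},"t":18,"uv":79,"x":42}
After op 16 (replace /t 77): {"mi":[15,16,21],"mu":{"of":78,"pof":89,"qq":59,"s":62,"wl":69},"t":77,"uv":79,"x":42}
After op 17 (add /dvo 44): {"dvo":44,"mi":[15,16,21],"mu":{"of":78,"pof":89,"qq":59,"s":62,"wl":69},"t":77,"uv":79,"x":42}
After op 18 (replace /mu 90): {"dvo":44,"mi":[15,16,21],"mu":90,"t":77,"uv":79,"x":42}
After op 19 (replace /mi/2 84): {"dvo":44,"mi":[15,16,84],"mu":90,"t":77,"uv":79,"x":42}
After op 20 (remove /mu): {"dvo":44,"mi":[15,16,84],"t":77,"uv":79,"x":42}
After op 21 (remove /uv): {"dvo":44,"mi":[15,16,84],"t":77,"x":42}
After op 22 (replace /t 29): {"dvo":44,"mi":[15,16,84],"t":29,"x":42}
After op 23 (replace /mi/1 26): {"dvo":44,"mi":[15,26,84],"t":29,"x":42}
Size at the root: 4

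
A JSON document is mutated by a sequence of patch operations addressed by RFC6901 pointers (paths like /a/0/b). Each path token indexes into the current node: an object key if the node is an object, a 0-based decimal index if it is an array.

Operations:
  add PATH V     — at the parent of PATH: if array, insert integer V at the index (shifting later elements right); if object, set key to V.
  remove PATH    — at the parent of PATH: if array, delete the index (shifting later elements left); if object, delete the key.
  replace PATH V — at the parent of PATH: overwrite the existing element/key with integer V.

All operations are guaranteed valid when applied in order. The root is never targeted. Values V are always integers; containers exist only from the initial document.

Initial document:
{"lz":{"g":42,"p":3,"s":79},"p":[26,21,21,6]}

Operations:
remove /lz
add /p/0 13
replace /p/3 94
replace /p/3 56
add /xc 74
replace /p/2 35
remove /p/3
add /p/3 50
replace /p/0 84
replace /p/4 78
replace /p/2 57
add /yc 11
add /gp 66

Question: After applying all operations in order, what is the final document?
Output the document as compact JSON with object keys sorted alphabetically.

After op 1 (remove /lz): {"p":[26,21,21,6]}
After op 2 (add /p/0 13): {"p":[13,26,21,21,6]}
After op 3 (replace /p/3 94): {"p":[13,26,21,94,6]}
After op 4 (replace /p/3 56): {"p":[13,26,21,56,6]}
After op 5 (add /xc 74): {"p":[13,26,21,56,6],"xc":74}
After op 6 (replace /p/2 35): {"p":[13,26,35,56,6],"xc":74}
After op 7 (remove /p/3): {"p":[13,26,35,6],"xc":74}
After op 8 (add /p/3 50): {"p":[13,26,35,50,6],"xc":74}
After op 9 (replace /p/0 84): {"p":[84,26,35,50,6],"xc":74}
After op 10 (replace /p/4 78): {"p":[84,26,35,50,78],"xc":74}
After op 11 (replace /p/2 57): {"p":[84,26,57,50,78],"xc":74}
After op 12 (add /yc 11): {"p":[84,26,57,50,78],"xc":74,"yc":11}
After op 13 (add /gp 66): {"gp":66,"p":[84,26,57,50,78],"xc":74,"yc":11}

Answer: {"gp":66,"p":[84,26,57,50,78],"xc":74,"yc":11}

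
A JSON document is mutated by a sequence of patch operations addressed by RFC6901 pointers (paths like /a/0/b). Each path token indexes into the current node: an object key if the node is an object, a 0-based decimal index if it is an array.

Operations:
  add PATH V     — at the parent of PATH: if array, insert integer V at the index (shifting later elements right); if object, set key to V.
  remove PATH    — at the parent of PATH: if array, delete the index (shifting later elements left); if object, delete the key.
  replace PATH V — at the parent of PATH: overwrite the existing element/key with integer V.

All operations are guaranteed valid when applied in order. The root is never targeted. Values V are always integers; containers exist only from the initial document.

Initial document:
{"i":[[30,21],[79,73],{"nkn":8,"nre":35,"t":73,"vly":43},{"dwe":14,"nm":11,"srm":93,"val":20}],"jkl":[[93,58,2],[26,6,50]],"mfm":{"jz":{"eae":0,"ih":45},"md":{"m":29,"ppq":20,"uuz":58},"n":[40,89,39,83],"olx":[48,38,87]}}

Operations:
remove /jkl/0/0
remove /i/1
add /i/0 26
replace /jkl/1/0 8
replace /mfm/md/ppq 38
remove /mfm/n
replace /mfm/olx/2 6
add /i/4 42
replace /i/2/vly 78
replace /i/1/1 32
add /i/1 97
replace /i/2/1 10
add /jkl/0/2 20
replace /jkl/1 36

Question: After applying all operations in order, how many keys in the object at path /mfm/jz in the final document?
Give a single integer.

Answer: 2

Derivation:
After op 1 (remove /jkl/0/0): {"i":[[30,21],[79,73],{"nkn":8,"nre":35,"t":73,"vly":43},{"dwe":14,"nm":11,"srm":93,"val":20}],"jkl":[[58,2],[26,6,50]],"mfm":{"jz":{"eae":0,"ih":45},"md":{"m":29,"ppq":20,"uuz":58},"n":[40,89,39,83],"olx":[48,38,87]}}
After op 2 (remove /i/1): {"i":[[30,21],{"nkn":8,"nre":35,"t":73,"vly":43},{"dwe":14,"nm":11,"srm":93,"val":20}],"jkl":[[58,2],[26,6,50]],"mfm":{"jz":{"eae":0,"ih":45},"md":{"m":29,"ppq":20,"uuz":58},"n":[40,89,39,83],"olx":[48,38,87]}}
After op 3 (add /i/0 26): {"i":[26,[30,21],{"nkn":8,"nre":35,"t":73,"vly":43},{"dwe":14,"nm":11,"srm":93,"val":20}],"jkl":[[58,2],[26,6,50]],"mfm":{"jz":{"eae":0,"ih":45},"md":{"m":29,"ppq":20,"uuz":58},"n":[40,89,39,83],"olx":[48,38,87]}}
After op 4 (replace /jkl/1/0 8): {"i":[26,[30,21],{"nkn":8,"nre":35,"t":73,"vly":43},{"dwe":14,"nm":11,"srm":93,"val":20}],"jkl":[[58,2],[8,6,50]],"mfm":{"jz":{"eae":0,"ih":45},"md":{"m":29,"ppq":20,"uuz":58},"n":[40,89,39,83],"olx":[48,38,87]}}
After op 5 (replace /mfm/md/ppq 38): {"i":[26,[30,21],{"nkn":8,"nre":35,"t":73,"vly":43},{"dwe":14,"nm":11,"srm":93,"val":20}],"jkl":[[58,2],[8,6,50]],"mfm":{"jz":{"eae":0,"ih":45},"md":{"m":29,"ppq":38,"uuz":58},"n":[40,89,39,83],"olx":[48,38,87]}}
After op 6 (remove /mfm/n): {"i":[26,[30,21],{"nkn":8,"nre":35,"t":73,"vly":43},{"dwe":14,"nm":11,"srm":93,"val":20}],"jkl":[[58,2],[8,6,50]],"mfm":{"jz":{"eae":0,"ih":45},"md":{"m":29,"ppq":38,"uuz":58},"olx":[48,38,87]}}
After op 7 (replace /mfm/olx/2 6): {"i":[26,[30,21],{"nkn":8,"nre":35,"t":73,"vly":43},{"dwe":14,"nm":11,"srm":93,"val":20}],"jkl":[[58,2],[8,6,50]],"mfm":{"jz":{"eae":0,"ih":45},"md":{"m":29,"ppq":38,"uuz":58},"olx":[48,38,6]}}
After op 8 (add /i/4 42): {"i":[26,[30,21],{"nkn":8,"nre":35,"t":73,"vly":43},{"dwe":14,"nm":11,"srm":93,"val":20},42],"jkl":[[58,2],[8,6,50]],"mfm":{"jz":{"eae":0,"ih":45},"md":{"m":29,"ppq":38,"uuz":58},"olx":[48,38,6]}}
After op 9 (replace /i/2/vly 78): {"i":[26,[30,21],{"nkn":8,"nre":35,"t":73,"vly":78},{"dwe":14,"nm":11,"srm":93,"val":20},42],"jkl":[[58,2],[8,6,50]],"mfm":{"jz":{"eae":0,"ih":45},"md":{"m":29,"ppq":38,"uuz":58},"olx":[48,38,6]}}
After op 10 (replace /i/1/1 32): {"i":[26,[30,32],{"nkn":8,"nre":35,"t":73,"vly":78},{"dwe":14,"nm":11,"srm":93,"val":20},42],"jkl":[[58,2],[8,6,50]],"mfm":{"jz":{"eae":0,"ih":45},"md":{"m":29,"ppq":38,"uuz":58},"olx":[48,38,6]}}
After op 11 (add /i/1 97): {"i":[26,97,[30,32],{"nkn":8,"nre":35,"t":73,"vly":78},{"dwe":14,"nm":11,"srm":93,"val":20},42],"jkl":[[58,2],[8,6,50]],"mfm":{"jz":{"eae":0,"ih":45},"md":{"m":29,"ppq":38,"uuz":58},"olx":[48,38,6]}}
After op 12 (replace /i/2/1 10): {"i":[26,97,[30,10],{"nkn":8,"nre":35,"t":73,"vly":78},{"dwe":14,"nm":11,"srm":93,"val":20},42],"jkl":[[58,2],[8,6,50]],"mfm":{"jz":{"eae":0,"ih":45},"md":{"m":29,"ppq":38,"uuz":58},"olx":[48,38,6]}}
After op 13 (add /jkl/0/2 20): {"i":[26,97,[30,10],{"nkn":8,"nre":35,"t":73,"vly":78},{"dwe":14,"nm":11,"srm":93,"val":20},42],"jkl":[[58,2,20],[8,6,50]],"mfm":{"jz":{"eae":0,"ih":45},"md":{"m":29,"ppq":38,"uuz":58},"olx":[48,38,6]}}
After op 14 (replace /jkl/1 36): {"i":[26,97,[30,10],{"nkn":8,"nre":35,"t":73,"vly":78},{"dwe":14,"nm":11,"srm":93,"val":20},42],"jkl":[[58,2,20],36],"mfm":{"jz":{"eae":0,"ih":45},"md":{"m":29,"ppq":38,"uuz":58},"olx":[48,38,6]}}
Size at path /mfm/jz: 2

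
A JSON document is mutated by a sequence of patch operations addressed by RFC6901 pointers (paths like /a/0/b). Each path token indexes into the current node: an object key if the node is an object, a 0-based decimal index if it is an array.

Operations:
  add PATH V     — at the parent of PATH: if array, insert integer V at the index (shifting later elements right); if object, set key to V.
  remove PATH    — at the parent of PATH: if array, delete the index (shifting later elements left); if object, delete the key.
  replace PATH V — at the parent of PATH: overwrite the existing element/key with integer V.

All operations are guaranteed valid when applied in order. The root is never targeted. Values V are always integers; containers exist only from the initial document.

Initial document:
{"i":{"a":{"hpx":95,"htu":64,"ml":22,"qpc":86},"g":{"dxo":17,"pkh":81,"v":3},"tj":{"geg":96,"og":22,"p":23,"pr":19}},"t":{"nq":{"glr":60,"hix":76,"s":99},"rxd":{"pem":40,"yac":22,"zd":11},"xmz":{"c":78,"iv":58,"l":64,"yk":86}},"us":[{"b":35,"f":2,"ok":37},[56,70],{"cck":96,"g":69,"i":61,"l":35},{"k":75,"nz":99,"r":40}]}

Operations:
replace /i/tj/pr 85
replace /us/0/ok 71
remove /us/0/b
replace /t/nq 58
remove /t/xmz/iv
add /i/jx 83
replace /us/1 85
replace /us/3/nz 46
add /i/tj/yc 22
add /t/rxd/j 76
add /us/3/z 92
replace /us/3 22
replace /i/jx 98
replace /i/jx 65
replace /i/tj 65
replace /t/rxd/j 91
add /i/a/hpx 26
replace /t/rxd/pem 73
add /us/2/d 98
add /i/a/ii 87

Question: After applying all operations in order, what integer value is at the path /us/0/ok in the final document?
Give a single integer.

Answer: 71

Derivation:
After op 1 (replace /i/tj/pr 85): {"i":{"a":{"hpx":95,"htu":64,"ml":22,"qpc":86},"g":{"dxo":17,"pkh":81,"v":3},"tj":{"geg":96,"og":22,"p":23,"pr":85}},"t":{"nq":{"glr":60,"hix":76,"s":99},"rxd":{"pem":40,"yac":22,"zd":11},"xmz":{"c":78,"iv":58,"l":64,"yk":86}},"us":[{"b":35,"f":2,"ok":37},[56,70],{"cck":96,"g":69,"i":61,"l":35},{"k":75,"nz":99,"r":40}]}
After op 2 (replace /us/0/ok 71): {"i":{"a":{"hpx":95,"htu":64,"ml":22,"qpc":86},"g":{"dxo":17,"pkh":81,"v":3},"tj":{"geg":96,"og":22,"p":23,"pr":85}},"t":{"nq":{"glr":60,"hix":76,"s":99},"rxd":{"pem":40,"yac":22,"zd":11},"xmz":{"c":78,"iv":58,"l":64,"yk":86}},"us":[{"b":35,"f":2,"ok":71},[56,70],{"cck":96,"g":69,"i":61,"l":35},{"k":75,"nz":99,"r":40}]}
After op 3 (remove /us/0/b): {"i":{"a":{"hpx":95,"htu":64,"ml":22,"qpc":86},"g":{"dxo":17,"pkh":81,"v":3},"tj":{"geg":96,"og":22,"p":23,"pr":85}},"t":{"nq":{"glr":60,"hix":76,"s":99},"rxd":{"pem":40,"yac":22,"zd":11},"xmz":{"c":78,"iv":58,"l":64,"yk":86}},"us":[{"f":2,"ok":71},[56,70],{"cck":96,"g":69,"i":61,"l":35},{"k":75,"nz":99,"r":40}]}
After op 4 (replace /t/nq 58): {"i":{"a":{"hpx":95,"htu":64,"ml":22,"qpc":86},"g":{"dxo":17,"pkh":81,"v":3},"tj":{"geg":96,"og":22,"p":23,"pr":85}},"t":{"nq":58,"rxd":{"pem":40,"yac":22,"zd":11},"xmz":{"c":78,"iv":58,"l":64,"yk":86}},"us":[{"f":2,"ok":71},[56,70],{"cck":96,"g":69,"i":61,"l":35},{"k":75,"nz":99,"r":40}]}
After op 5 (remove /t/xmz/iv): {"i":{"a":{"hpx":95,"htu":64,"ml":22,"qpc":86},"g":{"dxo":17,"pkh":81,"v":3},"tj":{"geg":96,"og":22,"p":23,"pr":85}},"t":{"nq":58,"rxd":{"pem":40,"yac":22,"zd":11},"xmz":{"c":78,"l":64,"yk":86}},"us":[{"f":2,"ok":71},[56,70],{"cck":96,"g":69,"i":61,"l":35},{"k":75,"nz":99,"r":40}]}
After op 6 (add /i/jx 83): {"i":{"a":{"hpx":95,"htu":64,"ml":22,"qpc":86},"g":{"dxo":17,"pkh":81,"v":3},"jx":83,"tj":{"geg":96,"og":22,"p":23,"pr":85}},"t":{"nq":58,"rxd":{"pem":40,"yac":22,"zd":11},"xmz":{"c":78,"l":64,"yk":86}},"us":[{"f":2,"ok":71},[56,70],{"cck":96,"g":69,"i":61,"l":35},{"k":75,"nz":99,"r":40}]}
After op 7 (replace /us/1 85): {"i":{"a":{"hpx":95,"htu":64,"ml":22,"qpc":86},"g":{"dxo":17,"pkh":81,"v":3},"jx":83,"tj":{"geg":96,"og":22,"p":23,"pr":85}},"t":{"nq":58,"rxd":{"pem":40,"yac":22,"zd":11},"xmz":{"c":78,"l":64,"yk":86}},"us":[{"f":2,"ok":71},85,{"cck":96,"g":69,"i":61,"l":35},{"k":75,"nz":99,"r":40}]}
After op 8 (replace /us/3/nz 46): {"i":{"a":{"hpx":95,"htu":64,"ml":22,"qpc":86},"g":{"dxo":17,"pkh":81,"v":3},"jx":83,"tj":{"geg":96,"og":22,"p":23,"pr":85}},"t":{"nq":58,"rxd":{"pem":40,"yac":22,"zd":11},"xmz":{"c":78,"l":64,"yk":86}},"us":[{"f":2,"ok":71},85,{"cck":96,"g":69,"i":61,"l":35},{"k":75,"nz":46,"r":40}]}
After op 9 (add /i/tj/yc 22): {"i":{"a":{"hpx":95,"htu":64,"ml":22,"qpc":86},"g":{"dxo":17,"pkh":81,"v":3},"jx":83,"tj":{"geg":96,"og":22,"p":23,"pr":85,"yc":22}},"t":{"nq":58,"rxd":{"pem":40,"yac":22,"zd":11},"xmz":{"c":78,"l":64,"yk":86}},"us":[{"f":2,"ok":71},85,{"cck":96,"g":69,"i":61,"l":35},{"k":75,"nz":46,"r":40}]}
After op 10 (add /t/rxd/j 76): {"i":{"a":{"hpx":95,"htu":64,"ml":22,"qpc":86},"g":{"dxo":17,"pkh":81,"v":3},"jx":83,"tj":{"geg":96,"og":22,"p":23,"pr":85,"yc":22}},"t":{"nq":58,"rxd":{"j":76,"pem":40,"yac":22,"zd":11},"xmz":{"c":78,"l":64,"yk":86}},"us":[{"f":2,"ok":71},85,{"cck":96,"g":69,"i":61,"l":35},{"k":75,"nz":46,"r":40}]}
After op 11 (add /us/3/z 92): {"i":{"a":{"hpx":95,"htu":64,"ml":22,"qpc":86},"g":{"dxo":17,"pkh":81,"v":3},"jx":83,"tj":{"geg":96,"og":22,"p":23,"pr":85,"yc":22}},"t":{"nq":58,"rxd":{"j":76,"pem":40,"yac":22,"zd":11},"xmz":{"c":78,"l":64,"yk":86}},"us":[{"f":2,"ok":71},85,{"cck":96,"g":69,"i":61,"l":35},{"k":75,"nz":46,"r":40,"z":92}]}
After op 12 (replace /us/3 22): {"i":{"a":{"hpx":95,"htu":64,"ml":22,"qpc":86},"g":{"dxo":17,"pkh":81,"v":3},"jx":83,"tj":{"geg":96,"og":22,"p":23,"pr":85,"yc":22}},"t":{"nq":58,"rxd":{"j":76,"pem":40,"yac":22,"zd":11},"xmz":{"c":78,"l":64,"yk":86}},"us":[{"f":2,"ok":71},85,{"cck":96,"g":69,"i":61,"l":35},22]}
After op 13 (replace /i/jx 98): {"i":{"a":{"hpx":95,"htu":64,"ml":22,"qpc":86},"g":{"dxo":17,"pkh":81,"v":3},"jx":98,"tj":{"geg":96,"og":22,"p":23,"pr":85,"yc":22}},"t":{"nq":58,"rxd":{"j":76,"pem":40,"yac":22,"zd":11},"xmz":{"c":78,"l":64,"yk":86}},"us":[{"f":2,"ok":71},85,{"cck":96,"g":69,"i":61,"l":35},22]}
After op 14 (replace /i/jx 65): {"i":{"a":{"hpx":95,"htu":64,"ml":22,"qpc":86},"g":{"dxo":17,"pkh":81,"v":3},"jx":65,"tj":{"geg":96,"og":22,"p":23,"pr":85,"yc":22}},"t":{"nq":58,"rxd":{"j":76,"pem":40,"yac":22,"zd":11},"xmz":{"c":78,"l":64,"yk":86}},"us":[{"f":2,"ok":71},85,{"cck":96,"g":69,"i":61,"l":35},22]}
After op 15 (replace /i/tj 65): {"i":{"a":{"hpx":95,"htu":64,"ml":22,"qpc":86},"g":{"dxo":17,"pkh":81,"v":3},"jx":65,"tj":65},"t":{"nq":58,"rxd":{"j":76,"pem":40,"yac":22,"zd":11},"xmz":{"c":78,"l":64,"yk":86}},"us":[{"f":2,"ok":71},85,{"cck":96,"g":69,"i":61,"l":35},22]}
After op 16 (replace /t/rxd/j 91): {"i":{"a":{"hpx":95,"htu":64,"ml":22,"qpc":86},"g":{"dxo":17,"pkh":81,"v":3},"jx":65,"tj":65},"t":{"nq":58,"rxd":{"j":91,"pem":40,"yac":22,"zd":11},"xmz":{"c":78,"l":64,"yk":86}},"us":[{"f":2,"ok":71},85,{"cck":96,"g":69,"i":61,"l":35},22]}
After op 17 (add /i/a/hpx 26): {"i":{"a":{"hpx":26,"htu":64,"ml":22,"qpc":86},"g":{"dxo":17,"pkh":81,"v":3},"jx":65,"tj":65},"t":{"nq":58,"rxd":{"j":91,"pem":40,"yac":22,"zd":11},"xmz":{"c":78,"l":64,"yk":86}},"us":[{"f":2,"ok":71},85,{"cck":96,"g":69,"i":61,"l":35},22]}
After op 18 (replace /t/rxd/pem 73): {"i":{"a":{"hpx":26,"htu":64,"ml":22,"qpc":86},"g":{"dxo":17,"pkh":81,"v":3},"jx":65,"tj":65},"t":{"nq":58,"rxd":{"j":91,"pem":73,"yac":22,"zd":11},"xmz":{"c":78,"l":64,"yk":86}},"us":[{"f":2,"ok":71},85,{"cck":96,"g":69,"i":61,"l":35},22]}
After op 19 (add /us/2/d 98): {"i":{"a":{"hpx":26,"htu":64,"ml":22,"qpc":86},"g":{"dxo":17,"pkh":81,"v":3},"jx":65,"tj":65},"t":{"nq":58,"rxd":{"j":91,"pem":73,"yac":22,"zd":11},"xmz":{"c":78,"l":64,"yk":86}},"us":[{"f":2,"ok":71},85,{"cck":96,"d":98,"g":69,"i":61,"l":35},22]}
After op 20 (add /i/a/ii 87): {"i":{"a":{"hpx":26,"htu":64,"ii":87,"ml":22,"qpc":86},"g":{"dxo":17,"pkh":81,"v":3},"jx":65,"tj":65},"t":{"nq":58,"rxd":{"j":91,"pem":73,"yac":22,"zd":11},"xmz":{"c":78,"l":64,"yk":86}},"us":[{"f":2,"ok":71},85,{"cck":96,"d":98,"g":69,"i":61,"l":35},22]}
Value at /us/0/ok: 71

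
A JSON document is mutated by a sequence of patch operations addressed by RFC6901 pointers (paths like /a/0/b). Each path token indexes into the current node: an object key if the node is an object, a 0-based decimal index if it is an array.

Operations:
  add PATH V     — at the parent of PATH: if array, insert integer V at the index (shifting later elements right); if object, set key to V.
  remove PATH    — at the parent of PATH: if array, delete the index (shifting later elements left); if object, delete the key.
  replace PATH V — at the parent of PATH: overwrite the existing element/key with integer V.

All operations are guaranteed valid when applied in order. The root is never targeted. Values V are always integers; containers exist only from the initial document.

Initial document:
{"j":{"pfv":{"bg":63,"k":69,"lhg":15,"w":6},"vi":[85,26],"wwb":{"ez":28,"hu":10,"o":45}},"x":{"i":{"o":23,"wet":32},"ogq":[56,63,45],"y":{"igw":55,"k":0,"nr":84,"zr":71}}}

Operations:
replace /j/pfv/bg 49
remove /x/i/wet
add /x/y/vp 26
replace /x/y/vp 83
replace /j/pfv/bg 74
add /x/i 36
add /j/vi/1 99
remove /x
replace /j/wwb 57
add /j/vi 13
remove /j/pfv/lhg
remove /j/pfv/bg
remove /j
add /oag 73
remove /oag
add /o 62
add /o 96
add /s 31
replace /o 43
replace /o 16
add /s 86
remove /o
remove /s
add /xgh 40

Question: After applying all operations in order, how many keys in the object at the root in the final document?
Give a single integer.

Answer: 1

Derivation:
After op 1 (replace /j/pfv/bg 49): {"j":{"pfv":{"bg":49,"k":69,"lhg":15,"w":6},"vi":[85,26],"wwb":{"ez":28,"hu":10,"o":45}},"x":{"i":{"o":23,"wet":32},"ogq":[56,63,45],"y":{"igw":55,"k":0,"nr":84,"zr":71}}}
After op 2 (remove /x/i/wet): {"j":{"pfv":{"bg":49,"k":69,"lhg":15,"w":6},"vi":[85,26],"wwb":{"ez":28,"hu":10,"o":45}},"x":{"i":{"o":23},"ogq":[56,63,45],"y":{"igw":55,"k":0,"nr":84,"zr":71}}}
After op 3 (add /x/y/vp 26): {"j":{"pfv":{"bg":49,"k":69,"lhg":15,"w":6},"vi":[85,26],"wwb":{"ez":28,"hu":10,"o":45}},"x":{"i":{"o":23},"ogq":[56,63,45],"y":{"igw":55,"k":0,"nr":84,"vp":26,"zr":71}}}
After op 4 (replace /x/y/vp 83): {"j":{"pfv":{"bg":49,"k":69,"lhg":15,"w":6},"vi":[85,26],"wwb":{"ez":28,"hu":10,"o":45}},"x":{"i":{"o":23},"ogq":[56,63,45],"y":{"igw":55,"k":0,"nr":84,"vp":83,"zr":71}}}
After op 5 (replace /j/pfv/bg 74): {"j":{"pfv":{"bg":74,"k":69,"lhg":15,"w":6},"vi":[85,26],"wwb":{"ez":28,"hu":10,"o":45}},"x":{"i":{"o":23},"ogq":[56,63,45],"y":{"igw":55,"k":0,"nr":84,"vp":83,"zr":71}}}
After op 6 (add /x/i 36): {"j":{"pfv":{"bg":74,"k":69,"lhg":15,"w":6},"vi":[85,26],"wwb":{"ez":28,"hu":10,"o":45}},"x":{"i":36,"ogq":[56,63,45],"y":{"igw":55,"k":0,"nr":84,"vp":83,"zr":71}}}
After op 7 (add /j/vi/1 99): {"j":{"pfv":{"bg":74,"k":69,"lhg":15,"w":6},"vi":[85,99,26],"wwb":{"ez":28,"hu":10,"o":45}},"x":{"i":36,"ogq":[56,63,45],"y":{"igw":55,"k":0,"nr":84,"vp":83,"zr":71}}}
After op 8 (remove /x): {"j":{"pfv":{"bg":74,"k":69,"lhg":15,"w":6},"vi":[85,99,26],"wwb":{"ez":28,"hu":10,"o":45}}}
After op 9 (replace /j/wwb 57): {"j":{"pfv":{"bg":74,"k":69,"lhg":15,"w":6},"vi":[85,99,26],"wwb":57}}
After op 10 (add /j/vi 13): {"j":{"pfv":{"bg":74,"k":69,"lhg":15,"w":6},"vi":13,"wwb":57}}
After op 11 (remove /j/pfv/lhg): {"j":{"pfv":{"bg":74,"k":69,"w":6},"vi":13,"wwb":57}}
After op 12 (remove /j/pfv/bg): {"j":{"pfv":{"k":69,"w":6},"vi":13,"wwb":57}}
After op 13 (remove /j): {}
After op 14 (add /oag 73): {"oag":73}
After op 15 (remove /oag): {}
After op 16 (add /o 62): {"o":62}
After op 17 (add /o 96): {"o":96}
After op 18 (add /s 31): {"o":96,"s":31}
After op 19 (replace /o 43): {"o":43,"s":31}
After op 20 (replace /o 16): {"o":16,"s":31}
After op 21 (add /s 86): {"o":16,"s":86}
After op 22 (remove /o): {"s":86}
After op 23 (remove /s): {}
After op 24 (add /xgh 40): {"xgh":40}
Size at the root: 1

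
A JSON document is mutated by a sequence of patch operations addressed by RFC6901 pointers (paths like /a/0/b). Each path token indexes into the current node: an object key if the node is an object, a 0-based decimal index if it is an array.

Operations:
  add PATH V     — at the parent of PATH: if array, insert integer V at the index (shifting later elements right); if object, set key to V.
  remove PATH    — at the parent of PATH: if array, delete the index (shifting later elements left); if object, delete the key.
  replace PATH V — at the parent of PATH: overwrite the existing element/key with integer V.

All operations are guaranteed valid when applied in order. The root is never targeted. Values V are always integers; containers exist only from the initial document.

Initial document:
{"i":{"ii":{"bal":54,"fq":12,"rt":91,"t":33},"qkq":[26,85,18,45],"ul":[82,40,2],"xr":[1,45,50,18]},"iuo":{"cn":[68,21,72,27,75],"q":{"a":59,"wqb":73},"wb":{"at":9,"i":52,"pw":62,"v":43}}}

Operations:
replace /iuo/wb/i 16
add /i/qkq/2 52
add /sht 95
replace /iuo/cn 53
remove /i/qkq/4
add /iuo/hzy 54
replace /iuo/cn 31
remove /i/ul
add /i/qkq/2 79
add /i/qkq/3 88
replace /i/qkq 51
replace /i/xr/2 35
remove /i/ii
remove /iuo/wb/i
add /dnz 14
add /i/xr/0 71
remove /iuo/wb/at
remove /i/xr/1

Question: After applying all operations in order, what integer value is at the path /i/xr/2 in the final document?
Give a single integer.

Answer: 35

Derivation:
After op 1 (replace /iuo/wb/i 16): {"i":{"ii":{"bal":54,"fq":12,"rt":91,"t":33},"qkq":[26,85,18,45],"ul":[82,40,2],"xr":[1,45,50,18]},"iuo":{"cn":[68,21,72,27,75],"q":{"a":59,"wqb":73},"wb":{"at":9,"i":16,"pw":62,"v":43}}}
After op 2 (add /i/qkq/2 52): {"i":{"ii":{"bal":54,"fq":12,"rt":91,"t":33},"qkq":[26,85,52,18,45],"ul":[82,40,2],"xr":[1,45,50,18]},"iuo":{"cn":[68,21,72,27,75],"q":{"a":59,"wqb":73},"wb":{"at":9,"i":16,"pw":62,"v":43}}}
After op 3 (add /sht 95): {"i":{"ii":{"bal":54,"fq":12,"rt":91,"t":33},"qkq":[26,85,52,18,45],"ul":[82,40,2],"xr":[1,45,50,18]},"iuo":{"cn":[68,21,72,27,75],"q":{"a":59,"wqb":73},"wb":{"at":9,"i":16,"pw":62,"v":43}},"sht":95}
After op 4 (replace /iuo/cn 53): {"i":{"ii":{"bal":54,"fq":12,"rt":91,"t":33},"qkq":[26,85,52,18,45],"ul":[82,40,2],"xr":[1,45,50,18]},"iuo":{"cn":53,"q":{"a":59,"wqb":73},"wb":{"at":9,"i":16,"pw":62,"v":43}},"sht":95}
After op 5 (remove /i/qkq/4): {"i":{"ii":{"bal":54,"fq":12,"rt":91,"t":33},"qkq":[26,85,52,18],"ul":[82,40,2],"xr":[1,45,50,18]},"iuo":{"cn":53,"q":{"a":59,"wqb":73},"wb":{"at":9,"i":16,"pw":62,"v":43}},"sht":95}
After op 6 (add /iuo/hzy 54): {"i":{"ii":{"bal":54,"fq":12,"rt":91,"t":33},"qkq":[26,85,52,18],"ul":[82,40,2],"xr":[1,45,50,18]},"iuo":{"cn":53,"hzy":54,"q":{"a":59,"wqb":73},"wb":{"at":9,"i":16,"pw":62,"v":43}},"sht":95}
After op 7 (replace /iuo/cn 31): {"i":{"ii":{"bal":54,"fq":12,"rt":91,"t":33},"qkq":[26,85,52,18],"ul":[82,40,2],"xr":[1,45,50,18]},"iuo":{"cn":31,"hzy":54,"q":{"a":59,"wqb":73},"wb":{"at":9,"i":16,"pw":62,"v":43}},"sht":95}
After op 8 (remove /i/ul): {"i":{"ii":{"bal":54,"fq":12,"rt":91,"t":33},"qkq":[26,85,52,18],"xr":[1,45,50,18]},"iuo":{"cn":31,"hzy":54,"q":{"a":59,"wqb":73},"wb":{"at":9,"i":16,"pw":62,"v":43}},"sht":95}
After op 9 (add /i/qkq/2 79): {"i":{"ii":{"bal":54,"fq":12,"rt":91,"t":33},"qkq":[26,85,79,52,18],"xr":[1,45,50,18]},"iuo":{"cn":31,"hzy":54,"q":{"a":59,"wqb":73},"wb":{"at":9,"i":16,"pw":62,"v":43}},"sht":95}
After op 10 (add /i/qkq/3 88): {"i":{"ii":{"bal":54,"fq":12,"rt":91,"t":33},"qkq":[26,85,79,88,52,18],"xr":[1,45,50,18]},"iuo":{"cn":31,"hzy":54,"q":{"a":59,"wqb":73},"wb":{"at":9,"i":16,"pw":62,"v":43}},"sht":95}
After op 11 (replace /i/qkq 51): {"i":{"ii":{"bal":54,"fq":12,"rt":91,"t":33},"qkq":51,"xr":[1,45,50,18]},"iuo":{"cn":31,"hzy":54,"q":{"a":59,"wqb":73},"wb":{"at":9,"i":16,"pw":62,"v":43}},"sht":95}
After op 12 (replace /i/xr/2 35): {"i":{"ii":{"bal":54,"fq":12,"rt":91,"t":33},"qkq":51,"xr":[1,45,35,18]},"iuo":{"cn":31,"hzy":54,"q":{"a":59,"wqb":73},"wb":{"at":9,"i":16,"pw":62,"v":43}},"sht":95}
After op 13 (remove /i/ii): {"i":{"qkq":51,"xr":[1,45,35,18]},"iuo":{"cn":31,"hzy":54,"q":{"a":59,"wqb":73},"wb":{"at":9,"i":16,"pw":62,"v":43}},"sht":95}
After op 14 (remove /iuo/wb/i): {"i":{"qkq":51,"xr":[1,45,35,18]},"iuo":{"cn":31,"hzy":54,"q":{"a":59,"wqb":73},"wb":{"at":9,"pw":62,"v":43}},"sht":95}
After op 15 (add /dnz 14): {"dnz":14,"i":{"qkq":51,"xr":[1,45,35,18]},"iuo":{"cn":31,"hzy":54,"q":{"a":59,"wqb":73},"wb":{"at":9,"pw":62,"v":43}},"sht":95}
After op 16 (add /i/xr/0 71): {"dnz":14,"i":{"qkq":51,"xr":[71,1,45,35,18]},"iuo":{"cn":31,"hzy":54,"q":{"a":59,"wqb":73},"wb":{"at":9,"pw":62,"v":43}},"sht":95}
After op 17 (remove /iuo/wb/at): {"dnz":14,"i":{"qkq":51,"xr":[71,1,45,35,18]},"iuo":{"cn":31,"hzy":54,"q":{"a":59,"wqb":73},"wb":{"pw":62,"v":43}},"sht":95}
After op 18 (remove /i/xr/1): {"dnz":14,"i":{"qkq":51,"xr":[71,45,35,18]},"iuo":{"cn":31,"hzy":54,"q":{"a":59,"wqb":73},"wb":{"pw":62,"v":43}},"sht":95}
Value at /i/xr/2: 35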